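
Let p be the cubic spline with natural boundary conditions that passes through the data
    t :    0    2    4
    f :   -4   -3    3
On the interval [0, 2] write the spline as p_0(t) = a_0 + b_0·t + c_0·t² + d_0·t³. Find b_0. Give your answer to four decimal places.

With m_i denoting the second derivative at x_i, h_i = 2, 2, and Δ_i = (y_(i+1) − y_i)/h_i = 1/2, 3:
  2·m_0 + 8·m_1 + 2·m_2 = 6(Δ_1 - Δ_0) = 15
Natural end conditions: m_0 = m_2 = 0.
Forward elimination and back-substitution give m_0 = 0, m_1 = 15/8, m_2 = 0.
On [0, 2], with p_0(t) = a_0 + b_0·t + c_0·t² + d_0·t³: c_0 = m_0/2 = 0, d_0 = (m_1 - m_0)/(6h_0) = 5/32, b_0 = Δ_0 - h_0(2m_0 + m_1)/6 = -1/8.

-0.1250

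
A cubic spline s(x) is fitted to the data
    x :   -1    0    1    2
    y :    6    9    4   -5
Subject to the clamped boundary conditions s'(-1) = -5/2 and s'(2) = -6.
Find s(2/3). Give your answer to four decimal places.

Let M_i = s''(x_i). Step sizes h_i = 1, 1, 1; slopes of the chords Δ_i = (y_(i+1) - y_i)/h_i = 3, -5, -9.
  1·M_0 + 4·M_1 + 1·M_2 = 6(Δ_1 - Δ_0) = -48
  1·M_1 + 4·M_2 + 1·M_3 = 6(Δ_2 - Δ_1) = -24
Clamped end conditions give two more equations: 2h_0·M_0 + h_0·M_1 = 6(Δ_0 - s'(-1)) = 33 and h_2·M_2 + 2h_2·M_3 = 6(s'(2) - Δ_2) = 18.
Forward elimination and back-substitution give M_0 = 376/15, M_1 = -257/15, M_2 = -68/15, M_3 = 169/15.
On [0, 1], s(x) = 9 + 22/15·x - 257/30·x² + 21/10·x³.
With x = 2/3: s(2/3) = 917/135.

6.7926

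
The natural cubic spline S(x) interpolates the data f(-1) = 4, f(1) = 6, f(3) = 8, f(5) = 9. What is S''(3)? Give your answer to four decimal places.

-0.4000

Write σ_i for S''(x_i). With h_i = 2, 2, 2 and divided differences Δ_i = 1, 1, 1/2, the continuity of S' gives the tridiagonal system
  2·σ_0 + 8·σ_1 + 2·σ_2 = 6(Δ_1 - Δ_0) = 0
  2·σ_1 + 8·σ_2 + 2·σ_3 = 6(Δ_2 - Δ_1) = -3
Natural end conditions: σ_0 = σ_3 = 0.
Solving the tridiagonal system: σ_0 = 0, σ_1 = 1/10, σ_2 = -2/5, σ_3 = 0.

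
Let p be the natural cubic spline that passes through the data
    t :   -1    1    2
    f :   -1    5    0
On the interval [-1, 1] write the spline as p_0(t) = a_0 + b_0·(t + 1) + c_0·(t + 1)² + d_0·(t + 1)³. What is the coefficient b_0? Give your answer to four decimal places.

Let M_i = p''(x_i). Step sizes h_i = 2, 1; slopes of the chords Δ_i = (y_(i+1) - y_i)/h_i = 3, -5.
  2·M_0 + 6·M_1 + 1·M_2 = 6(Δ_1 - Δ_0) = -48
Natural end conditions: M_0 = M_2 = 0.
Solving the tridiagonal system: M_0 = 0, M_1 = -8, M_2 = 0.
On [-1, 1], with p_0(t) = a_0 + b_0·(t + 1) + c_0·(t + 1)² + d_0·(t + 1)³: c_0 = M_0/2 = 0, d_0 = (M_1 - M_0)/(6h_0) = -2/3, b_0 = Δ_0 - h_0(2M_0 + M_1)/6 = 17/3.

5.6667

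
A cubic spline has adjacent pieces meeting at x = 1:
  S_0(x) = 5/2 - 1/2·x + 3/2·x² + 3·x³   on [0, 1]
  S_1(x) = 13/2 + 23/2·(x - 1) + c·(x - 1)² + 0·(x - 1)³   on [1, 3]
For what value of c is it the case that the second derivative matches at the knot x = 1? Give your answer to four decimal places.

10.5000

S_0''(x) = 3 + 18·x, so S_0''(1) = 21. On the right, S_1''(1) = 2c, so c = 21/2.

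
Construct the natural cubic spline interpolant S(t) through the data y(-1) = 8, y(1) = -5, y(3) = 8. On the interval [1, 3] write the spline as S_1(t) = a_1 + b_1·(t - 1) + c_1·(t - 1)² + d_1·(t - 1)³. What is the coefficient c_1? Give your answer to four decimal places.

4.8750

Write m_i for S''(x_i). With h_i = 2, 2 and divided differences Δ_i = -13/2, 13/2, the continuity of S' gives the tridiagonal system
  2·m_0 + 8·m_1 + 2·m_2 = 6(Δ_1 - Δ_0) = 78
Natural end conditions: m_0 = m_2 = 0.
Solving the tridiagonal system: m_0 = 0, m_1 = 39/4, m_2 = 0.
On [1, 3], with S_1(t) = a_1 + b_1·(t - 1) + c_1·(t - 1)² + d_1·(t - 1)³: c_1 = m_1/2 = 39/8, d_1 = (m_2 - m_1)/(6h_1) = -13/16, b_1 = Δ_1 - h_1(2m_1 + m_2)/6 = 0.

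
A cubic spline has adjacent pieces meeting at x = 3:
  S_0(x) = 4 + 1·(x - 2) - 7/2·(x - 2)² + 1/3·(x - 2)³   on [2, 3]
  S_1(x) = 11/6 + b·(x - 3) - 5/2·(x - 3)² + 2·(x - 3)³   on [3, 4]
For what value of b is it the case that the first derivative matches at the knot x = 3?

S_0'(x) = 1 - 7·(x - 2) + 1·(x - 2)², so S_0'(3) = -5. On the right, S_1'(3) = b, so b = -5.

-5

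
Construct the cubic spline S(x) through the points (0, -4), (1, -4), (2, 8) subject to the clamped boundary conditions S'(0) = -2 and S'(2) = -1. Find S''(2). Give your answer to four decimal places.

-56.5000

Let M_i = S''(x_i). Step sizes h_i = 1, 1; slopes of the chords Δ_i = (y_(i+1) - y_i)/h_i = 0, 12.
  1·M_0 + 4·M_1 + 1·M_2 = 6(Δ_1 - Δ_0) = 72
Clamped end conditions give two more equations: 2h_0·M_0 + h_0·M_1 = 6(Δ_0 - S'(0)) = 12 and h_1·M_1 + 2h_1·M_2 = 6(S'(2) - Δ_1) = -78.
Forward elimination and back-substitution give M_0 = -23/2, M_1 = 35, M_2 = -113/2.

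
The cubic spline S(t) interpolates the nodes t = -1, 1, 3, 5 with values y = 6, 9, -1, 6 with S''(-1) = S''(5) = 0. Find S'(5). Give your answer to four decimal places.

Put σ_i = S'' at the i-th knot. Here h = (2, 2, 2) and Δ = (3/2, -5, 7/2), so the interior equations h_(i-1)·σ_(i-1) + 2(h_(i-1)+h_i)·σ_i + h_i·σ_(i+1) = 6(Δ_i − Δ_(i-1)) read
  2·σ_0 + 8·σ_1 + 2·σ_2 = 6(Δ_1 - Δ_0) = -39
  2·σ_1 + 8·σ_2 + 2·σ_3 = 6(Δ_2 - Δ_1) = 51
Natural end conditions: σ_0 = σ_3 = 0.
Solving: σ_0 = 0, σ_1 = -69/10, σ_2 = 81/10, σ_3 = 0.
On [3, 5], S'(t) = b_2 + 2c_2·(t - 3) + 3d_2·(t - 3)² with b_2 = Δ_2 - h_2(2σ_2 + σ_3)/6 = -19/10, c_2 = σ_2/2 = 81/20, d_2 = (σ_3 - σ_2)/(6h_2) = -27/40. So S'(5) = 31/5.

6.2000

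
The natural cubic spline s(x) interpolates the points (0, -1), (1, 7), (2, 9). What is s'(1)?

Let M_i = s''(x_i). Step sizes h_i = 1, 1; slopes of the chords Δ_i = (y_(i+1) - y_i)/h_i = 8, 2.
  1·M_0 + 4·M_1 + 1·M_2 = 6(Δ_1 - Δ_0) = -36
Natural end conditions: M_0 = M_2 = 0.
Forward elimination and back-substitution give M_0 = 0, M_1 = -9, M_2 = 0.
On [1, 2], s'(x) = b_1 + 2c_1·(x - 1) + 3d_1·(x - 1)² with b_1 = Δ_1 - h_1(2M_1 + M_2)/6 = 5, c_1 = M_1/2 = -9/2, d_1 = (M_2 - M_1)/(6h_1) = 3/2. So s'(1) = 5.

5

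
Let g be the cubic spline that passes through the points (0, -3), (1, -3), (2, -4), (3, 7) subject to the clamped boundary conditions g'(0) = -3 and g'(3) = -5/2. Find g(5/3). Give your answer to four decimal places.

-5.1852

With σ_i denoting the second derivative at x_i, h_i = 1, 1, 1, and Δ_i = (y_(i+1) − y_i)/h_i = 0, -1, 11:
  1·σ_0 + 4·σ_1 + 1·σ_2 = 6(Δ_1 - Δ_0) = -6
  1·σ_1 + 4·σ_2 + 1·σ_3 = 6(Δ_2 - Δ_1) = 72
Clamped end conditions give two more equations: 2h_0·σ_0 + h_0·σ_1 = 6(Δ_0 - g'(0)) = 18 and h_2·σ_2 + 2h_2·σ_3 = 6(g'(3) - Δ_2) = -81.
Solving the tridiagonal system: σ_0 = 49/3, σ_1 = -44/3, σ_2 = 109/3, σ_3 = -176/3.
On [1, 2], g(x) = -3 - 13/6·(x - 1) - 22/3·(x - 1)² + 17/2·(x - 1)³.
With (x - 1) = 2/3: g(5/3) = -140/27.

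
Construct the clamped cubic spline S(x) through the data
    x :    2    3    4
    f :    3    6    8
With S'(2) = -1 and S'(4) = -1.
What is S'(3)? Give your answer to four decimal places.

Let M_i = S''(x_i). Step sizes h_i = 1, 1; slopes of the chords Δ_i = (y_(i+1) - y_i)/h_i = 3, 2.
  1·M_0 + 4·M_1 + 1·M_2 = 6(Δ_1 - Δ_0) = -6
Clamped end conditions give two more equations: 2h_0·M_0 + h_0·M_1 = 6(Δ_0 - S'(2)) = 24 and h_1·M_1 + 2h_1·M_2 = 6(S'(4) - Δ_1) = -18.
Hence M_0 = 27/2, M_1 = -3, M_2 = -15/2.
On [3, 4], S'(x) = b_1 + 2c_1·(x - 3) + 3d_1·(x - 3)² with b_1 = Δ_1 - h_1(2M_1 + M_2)/6 = 17/4, c_1 = M_1/2 = -3/2, d_1 = (M_2 - M_1)/(6h_1) = -3/4. So S'(3) = 17/4.

4.2500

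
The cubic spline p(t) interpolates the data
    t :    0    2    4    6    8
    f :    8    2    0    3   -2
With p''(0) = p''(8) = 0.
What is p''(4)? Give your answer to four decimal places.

2.5714

Put σ_i = p'' at the i-th knot. Here h = (2, 2, 2, 2) and Δ = (-3, -1, 3/2, -5/2), so the interior equations h_(i-1)·σ_(i-1) + 2(h_(i-1)+h_i)·σ_i + h_i·σ_(i+1) = 6(Δ_i − Δ_(i-1)) read
  2·σ_0 + 8·σ_1 + 2·σ_2 = 6(Δ_1 - Δ_0) = 12
  2·σ_1 + 8·σ_2 + 2·σ_3 = 6(Δ_2 - Δ_1) = 15
  2·σ_2 + 8·σ_3 + 2·σ_4 = 6(Δ_3 - Δ_2) = -24
Natural end conditions: σ_0 = σ_4 = 0.
Solving: σ_0 = 0, σ_1 = 6/7, σ_2 = 18/7, σ_3 = -51/14, σ_4 = 0.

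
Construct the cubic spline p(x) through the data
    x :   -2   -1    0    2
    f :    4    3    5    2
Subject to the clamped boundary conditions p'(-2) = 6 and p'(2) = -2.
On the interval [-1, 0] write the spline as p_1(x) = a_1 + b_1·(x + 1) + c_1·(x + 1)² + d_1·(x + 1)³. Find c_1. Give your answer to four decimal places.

With σ_i denoting the second derivative at x_i, h_i = 1, 1, 2, and Δ_i = (y_(i+1) − y_i)/h_i = -1, 2, -3/2:
  1·σ_0 + 4·σ_1 + 1·σ_2 = 6(Δ_1 - Δ_0) = 18
  1·σ_1 + 6·σ_2 + 2·σ_3 = 6(Δ_2 - Δ_1) = -21
Clamped end conditions give two more equations: 2h_0·σ_0 + h_0·σ_1 = 6(Δ_0 - p'(-2)) = -42 and h_2·σ_2 + 2h_2·σ_3 = 6(p'(2) - Δ_2) = -3.
Solving the tridiagonal system: σ_0 = -55/2, σ_1 = 13, σ_2 = -13/2, σ_3 = 5/2.
On [-1, 0], with p_1(x) = a_1 + b_1·(x + 1) + c_1·(x + 1)² + d_1·(x + 1)³: c_1 = σ_1/2 = 13/2, d_1 = (σ_2 - σ_1)/(6h_1) = -13/4, b_1 = Δ_1 - h_1(2σ_1 + σ_2)/6 = -5/4.

6.5000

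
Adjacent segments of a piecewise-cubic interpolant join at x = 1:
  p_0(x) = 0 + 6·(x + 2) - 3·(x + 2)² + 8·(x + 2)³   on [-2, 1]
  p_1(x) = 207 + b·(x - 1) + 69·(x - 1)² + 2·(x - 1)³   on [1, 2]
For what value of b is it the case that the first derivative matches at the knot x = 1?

p_0'(x) = 6 - 6·(x + 2) + 24·(x + 2)², so p_0'(1) = 204. On the right, p_1'(1) = b, so b = 204.

204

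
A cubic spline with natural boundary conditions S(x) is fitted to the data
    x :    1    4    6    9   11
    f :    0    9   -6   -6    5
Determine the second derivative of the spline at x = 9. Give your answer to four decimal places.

1.6552

Put σ_i = S'' at the i-th knot. Here h = (3, 2, 3, 2) and Δ = (3, -15/2, 0, 11/2), so the interior equations h_(i-1)·σ_(i-1) + 2(h_(i-1)+h_i)·σ_i + h_i·σ_(i+1) = 6(Δ_i − Δ_(i-1)) read
  3·σ_0 + 10·σ_1 + 2·σ_2 = 6(Δ_1 - Δ_0) = -63
  2·σ_1 + 10·σ_2 + 3·σ_3 = 6(Δ_2 - Δ_1) = 45
  3·σ_2 + 10·σ_3 + 2·σ_4 = 6(Δ_3 - Δ_2) = 33
Natural end conditions: σ_0 = σ_4 = 0.
Forward elimination and back-substitution give σ_0 = 0, σ_1 = -429/58, σ_2 = 159/29, σ_3 = 48/29, σ_4 = 0.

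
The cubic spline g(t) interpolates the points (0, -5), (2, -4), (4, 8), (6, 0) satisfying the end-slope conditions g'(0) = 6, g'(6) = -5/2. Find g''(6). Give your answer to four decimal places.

8.3667

Let m_i = g''(x_i). Step sizes h_i = 2, 2, 2; slopes of the chords Δ_i = (y_(i+1) - y_i)/h_i = 1/2, 6, -4.
  2·m_0 + 8·m_1 + 2·m_2 = 6(Δ_1 - Δ_0) = 33
  2·m_1 + 8·m_2 + 2·m_3 = 6(Δ_2 - Δ_1) = -60
Clamped end conditions give two more equations: 2h_0·m_0 + h_0·m_1 = 6(Δ_0 - g'(0)) = -33 and h_2·m_2 + 2h_2·m_3 = 6(g'(6) - Δ_2) = 9.
Solving: m_0 = -203/15, m_1 = 317/30, m_2 = -367/30, m_3 = 251/30.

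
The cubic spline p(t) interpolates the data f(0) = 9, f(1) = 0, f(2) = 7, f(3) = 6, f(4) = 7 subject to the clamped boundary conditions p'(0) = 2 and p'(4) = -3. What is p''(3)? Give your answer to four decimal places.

Let M_i = p''(x_i). Step sizes h_i = 1, 1, 1, 1; slopes of the chords Δ_i = (y_(i+1) - y_i)/h_i = -9, 7, -1, 1.
  1·M_0 + 4·M_1 + 1·M_2 = 6(Δ_1 - Δ_0) = 96
  1·M_1 + 4·M_2 + 1·M_3 = 6(Δ_2 - Δ_1) = -48
  1·M_2 + 4·M_3 + 1·M_4 = 6(Δ_3 - Δ_2) = 12
Clamped end conditions give two more equations: 2h_0·M_0 + h_0·M_1 = 6(Δ_0 - p'(0)) = -66 and h_3·M_3 + 2h_3·M_4 = 6(p'(4) - Δ_3) = -24.
Solving: M_0 = -221/4, M_1 = 89/2, M_2 = -107/4, M_3 = 29/2, M_4 = -77/4.

14.5000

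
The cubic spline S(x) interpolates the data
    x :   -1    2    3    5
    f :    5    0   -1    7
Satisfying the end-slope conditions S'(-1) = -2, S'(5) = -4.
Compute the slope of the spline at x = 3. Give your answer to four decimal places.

2.4762

With M_i denoting the second derivative at x_i, h_i = 3, 1, 2, and Δ_i = (y_(i+1) − y_i)/h_i = -5/3, -1, 4:
  3·M_0 + 8·M_1 + 1·M_2 = 6(Δ_1 - Δ_0) = 4
  1·M_1 + 6·M_2 + 2·M_3 = 6(Δ_2 - Δ_1) = 30
Clamped end conditions give two more equations: 2h_0·M_0 + h_0·M_1 = 6(Δ_0 - S'(-1)) = 2 and h_2·M_2 + 2h_2·M_3 = 6(S'(5) - Δ_2) = -48.
Solving: M_0 = 20/21, M_1 = -26/21, M_2 = 232/21, M_3 = -368/21.
On [3, 5], S'(x) = b_2 + 2c_2·(x - 3) + 3d_2·(x - 3)² with b_2 = Δ_2 - h_2(2M_2 + M_3)/6 = 52/21, c_2 = M_2/2 = 116/21, d_2 = (M_3 - M_2)/(6h_2) = -50/21. So S'(3) = 52/21.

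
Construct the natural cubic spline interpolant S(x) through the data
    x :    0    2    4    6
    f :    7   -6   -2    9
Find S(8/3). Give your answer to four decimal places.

-6.3901

Let M_i = S''(x_i). Step sizes h_i = 2, 2, 2; slopes of the chords Δ_i = (y_(i+1) - y_i)/h_i = -13/2, 2, 11/2.
  2·M_0 + 8·M_1 + 2·M_2 = 6(Δ_1 - Δ_0) = 51
  2·M_1 + 8·M_2 + 2·M_3 = 6(Δ_2 - Δ_1) = 21
Natural end conditions: M_0 = M_3 = 0.
Hence M_0 = 0, M_1 = 61/10, M_2 = 11/10, M_3 = 0.
On [2, 4], S(x) = -6 - 73/30·(x - 2) + 61/20·(x - 2)² - 5/12·(x - 2)³.
With (x - 2) = 2/3: S(8/3) = -2588/405.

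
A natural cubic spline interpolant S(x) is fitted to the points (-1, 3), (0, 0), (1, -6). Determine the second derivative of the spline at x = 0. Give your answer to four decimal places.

-4.5000

With M_i denoting the second derivative at x_i, h_i = 1, 1, and Δ_i = (y_(i+1) − y_i)/h_i = -3, -6:
  1·M_0 + 4·M_1 + 1·M_2 = 6(Δ_1 - Δ_0) = -18
Natural end conditions: M_0 = M_2 = 0.
Solving: M_0 = 0, M_1 = -9/2, M_2 = 0.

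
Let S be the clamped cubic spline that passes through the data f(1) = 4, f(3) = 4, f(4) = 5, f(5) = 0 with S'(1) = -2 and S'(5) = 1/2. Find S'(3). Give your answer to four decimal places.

Let M_i = S''(x_i). Step sizes h_i = 2, 1, 1; slopes of the chords Δ_i = (y_(i+1) - y_i)/h_i = 0, 1, -5.
  2·M_0 + 6·M_1 + 1·M_2 = 6(Δ_1 - Δ_0) = 6
  1·M_1 + 4·M_2 + 1·M_3 = 6(Δ_2 - Δ_1) = -36
Clamped end conditions give two more equations: 2h_0·M_0 + h_0·M_1 = 6(Δ_0 - S'(1)) = 12 and h_2·M_2 + 2h_2·M_3 = 6(S'(5) - Δ_2) = 33.
Solving: M_0 = 31/22, M_1 = 35/11, M_2 = -175/11, M_3 = 269/11.
On [3, 4], S'(x) = b_1 + 2c_1·(x - 3) + 3d_1·(x - 3)² with b_1 = Δ_1 - h_1(2M_1 + M_2)/6 = 57/22, c_1 = M_1/2 = 35/22, d_1 = (M_2 - M_1)/(6h_1) = -35/11. So S'(3) = 57/22.

2.5909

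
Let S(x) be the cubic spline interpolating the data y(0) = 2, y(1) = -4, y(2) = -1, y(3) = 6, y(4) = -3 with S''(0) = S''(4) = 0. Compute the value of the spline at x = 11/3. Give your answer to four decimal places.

Let m_i = S''(x_i). Step sizes h_i = 1, 1, 1, 1; slopes of the chords Δ_i = (y_(i+1) - y_i)/h_i = -6, 3, 7, -9.
  1·m_0 + 4·m_1 + 1·m_2 = 6(Δ_1 - Δ_0) = 54
  1·m_1 + 4·m_2 + 1·m_3 = 6(Δ_2 - Δ_1) = 24
  1·m_2 + 4·m_3 + 1·m_4 = 6(Δ_3 - Δ_2) = -96
Natural end conditions: m_0 = m_4 = 0.
Solving: m_0 = 0, m_1 = 309/28, m_2 = 69/7, m_3 = -741/28, m_4 = 0.
On [3, 4], S(x) = 6 - 5/28·(x - 3) - 741/56·(x - 3)² + 247/56·(x - 3)³.
With (x - 3) = 2/3: S(11/3) = 247/189.

1.3069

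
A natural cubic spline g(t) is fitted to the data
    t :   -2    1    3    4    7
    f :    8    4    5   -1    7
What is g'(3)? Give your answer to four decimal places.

Write M_i for g''(x_i). With h_i = 3, 2, 1, 3 and divided differences Δ_i = -4/3, 1/2, -6, 8/3, the continuity of g' gives the tridiagonal system
  3·M_0 + 10·M_1 + 2·M_2 = 6(Δ_1 - Δ_0) = 11
  2·M_1 + 6·M_2 + 1·M_3 = 6(Δ_2 - Δ_1) = -39
  1·M_2 + 8·M_3 + 3·M_4 = 6(Δ_3 - Δ_2) = 52
Natural end conditions: M_0 = M_4 = 0.
Solving: M_0 = 0, M_1 = 415/146, M_2 = -636/73, M_3 = 554/73, M_4 = 0.
On [3, 4], g'(t) = b_2 + 2c_2·(t - 3) + 3d_2·(t - 3)² with b_2 = Δ_2 - h_2(2M_2 + M_3)/6 = -955/219, c_2 = M_2/2 = -318/73, d_2 = (M_3 - M_2)/(6h_2) = 595/219. So g'(3) = -955/219.

-4.3607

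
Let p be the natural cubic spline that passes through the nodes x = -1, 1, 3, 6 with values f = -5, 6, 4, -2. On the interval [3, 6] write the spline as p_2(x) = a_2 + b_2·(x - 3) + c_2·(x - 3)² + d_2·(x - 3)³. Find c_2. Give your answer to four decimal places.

0.1974

Write m_i for p''(x_i). With h_i = 2, 2, 3 and divided differences Δ_i = 11/2, -1, -2, the continuity of p' gives the tridiagonal system
  2·m_0 + 8·m_1 + 2·m_2 = 6(Δ_1 - Δ_0) = -39
  2·m_1 + 10·m_2 + 3·m_3 = 6(Δ_2 - Δ_1) = -6
Natural end conditions: m_0 = m_3 = 0.
Solving: m_0 = 0, m_1 = -189/38, m_2 = 15/38, m_3 = 0.
On [3, 6], with p_2(x) = a_2 + b_2·(x - 3) + c_2·(x - 3)² + d_2·(x - 3)³: c_2 = m_2/2 = 15/76, d_2 = (m_3 - m_2)/(6h_2) = -5/228, b_2 = Δ_2 - h_2(2m_2 + m_3)/6 = -91/38.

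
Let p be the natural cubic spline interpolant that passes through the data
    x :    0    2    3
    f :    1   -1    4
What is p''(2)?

6

Write M_i for p''(x_i). With h_i = 2, 1 and divided differences Δ_i = -1, 5, the continuity of p' gives the tridiagonal system
  2·M_0 + 6·M_1 + 1·M_2 = 6(Δ_1 - Δ_0) = 36
Natural end conditions: M_0 = M_2 = 0.
Forward elimination and back-substitution give M_0 = 0, M_1 = 6, M_2 = 0.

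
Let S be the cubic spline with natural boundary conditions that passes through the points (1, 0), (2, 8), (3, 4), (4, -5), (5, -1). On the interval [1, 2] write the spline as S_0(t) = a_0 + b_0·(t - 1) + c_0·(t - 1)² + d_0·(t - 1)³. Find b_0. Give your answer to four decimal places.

With M_i denoting the second derivative at x_i, h_i = 1, 1, 1, 1, and Δ_i = (y_(i+1) − y_i)/h_i = 8, -4, -9, 4:
  1·M_0 + 4·M_1 + 1·M_2 = 6(Δ_1 - Δ_0) = -72
  1·M_1 + 4·M_2 + 1·M_3 = 6(Δ_2 - Δ_1) = -30
  1·M_2 + 4·M_3 + 1·M_4 = 6(Δ_3 - Δ_2) = 78
Natural end conditions: M_0 = M_4 = 0.
Hence M_0 = 0, M_1 = -63/4, M_2 = -9, M_3 = 87/4, M_4 = 0.
On [1, 2], with S_0(t) = a_0 + b_0·(t - 1) + c_0·(t - 1)² + d_0·(t - 1)³: c_0 = M_0/2 = 0, d_0 = (M_1 - M_0)/(6h_0) = -21/8, b_0 = Δ_0 - h_0(2M_0 + M_1)/6 = 85/8.

10.6250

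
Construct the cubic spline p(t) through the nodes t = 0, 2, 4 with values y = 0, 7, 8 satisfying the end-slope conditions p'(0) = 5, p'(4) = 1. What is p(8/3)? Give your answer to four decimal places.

7.5556

With M_i denoting the second derivative at x_i, h_i = 2, 2, and Δ_i = (y_(i+1) − y_i)/h_i = 7/2, 1/2:
  2·M_0 + 8·M_1 + 2·M_2 = 6(Δ_1 - Δ_0) = -18
Clamped end conditions give two more equations: 2h_0·M_0 + h_0·M_1 = 6(Δ_0 - p'(0)) = -9 and h_1·M_1 + 2h_1·M_2 = 6(p'(4) - Δ_1) = 3.
Forward elimination and back-substitution give M_0 = -1, M_1 = -5/2, M_2 = 2.
On [2, 4], p(t) = 7 + 3/2·(t - 2) - 5/4·(t - 2)² + 3/8·(t - 2)³.
With (t - 2) = 2/3: p(8/3) = 68/9.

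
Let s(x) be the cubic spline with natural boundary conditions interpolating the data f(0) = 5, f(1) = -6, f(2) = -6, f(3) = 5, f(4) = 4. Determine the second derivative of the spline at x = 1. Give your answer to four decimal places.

Let M_i = s''(x_i). Step sizes h_i = 1, 1, 1, 1; slopes of the chords Δ_i = (y_(i+1) - y_i)/h_i = -11, 0, 11, -1.
  1·M_0 + 4·M_1 + 1·M_2 = 6(Δ_1 - Δ_0) = 66
  1·M_1 + 4·M_2 + 1·M_3 = 6(Δ_2 - Δ_1) = 66
  1·M_2 + 4·M_3 + 1·M_4 = 6(Δ_3 - Δ_2) = -72
Natural end conditions: M_0 = M_4 = 0.
Forward elimination and back-substitution give M_0 = 0, M_1 = 327/28, M_2 = 135/7, M_3 = -639/28, M_4 = 0.

11.6786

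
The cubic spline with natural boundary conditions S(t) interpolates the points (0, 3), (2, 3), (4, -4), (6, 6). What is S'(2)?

-3

Write M_i for S''(x_i). With h_i = 2, 2, 2 and divided differences Δ_i = 0, -7/2, 5, the continuity of S' gives the tridiagonal system
  2·M_0 + 8·M_1 + 2·M_2 = 6(Δ_1 - Δ_0) = -21
  2·M_1 + 8·M_2 + 2·M_3 = 6(Δ_2 - Δ_1) = 51
Natural end conditions: M_0 = M_3 = 0.
Solving the tridiagonal system: M_0 = 0, M_1 = -9/2, M_2 = 15/2, M_3 = 0.
On [2, 4], S'(t) = b_1 + 2c_1·(t - 2) + 3d_1·(t - 2)² with b_1 = Δ_1 - h_1(2M_1 + M_2)/6 = -3, c_1 = M_1/2 = -9/4, d_1 = (M_2 - M_1)/(6h_1) = 1. So S'(2) = -3.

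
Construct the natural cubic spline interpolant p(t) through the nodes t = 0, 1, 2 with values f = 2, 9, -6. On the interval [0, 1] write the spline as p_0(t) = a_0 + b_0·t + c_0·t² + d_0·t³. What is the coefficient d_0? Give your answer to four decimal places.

Put m_i = p'' at the i-th knot. Here h = (1, 1) and Δ = (7, -15), so the interior equations h_(i-1)·m_(i-1) + 2(h_(i-1)+h_i)·m_i + h_i·m_(i+1) = 6(Δ_i − Δ_(i-1)) read
  1·m_0 + 4·m_1 + 1·m_2 = 6(Δ_1 - Δ_0) = -132
Natural end conditions: m_0 = m_2 = 0.
Solving: m_0 = 0, m_1 = -33, m_2 = 0.
On [0, 1], with p_0(t) = a_0 + b_0·t + c_0·t² + d_0·t³: c_0 = m_0/2 = 0, d_0 = (m_1 - m_0)/(6h_0) = -11/2, b_0 = Δ_0 - h_0(2m_0 + m_1)/6 = 25/2.

-5.5000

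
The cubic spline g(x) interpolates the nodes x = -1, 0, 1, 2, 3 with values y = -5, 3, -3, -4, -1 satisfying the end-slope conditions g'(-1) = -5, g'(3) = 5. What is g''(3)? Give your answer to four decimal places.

5.9286

With M_i denoting the second derivative at x_i, h_i = 1, 1, 1, 1, and Δ_i = (y_(i+1) − y_i)/h_i = 8, -6, -1, 3:
  1·M_0 + 4·M_1 + 1·M_2 = 6(Δ_1 - Δ_0) = -84
  1·M_1 + 4·M_2 + 1·M_3 = 6(Δ_2 - Δ_1) = 30
  1·M_2 + 4·M_3 + 1·M_4 = 6(Δ_3 - Δ_2) = 24
Clamped end conditions give two more equations: 2h_0·M_0 + h_0·M_1 = 6(Δ_0 - g'(-1)) = 78 and h_3·M_3 + 2h_3·M_4 = 6(g'(3) - Δ_3) = 12.
Solving: M_0 = 827/14, M_1 = -281/7, M_2 = 35/2, M_3 = 1/7, M_4 = 83/14.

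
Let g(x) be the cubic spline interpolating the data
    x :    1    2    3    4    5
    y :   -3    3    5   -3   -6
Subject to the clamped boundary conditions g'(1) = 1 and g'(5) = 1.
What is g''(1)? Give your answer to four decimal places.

Write M_i for g''(x_i). With h_i = 1, 1, 1, 1 and divided differences Δ_i = 6, 2, -8, -3, the continuity of g' gives the tridiagonal system
  1·M_0 + 4·M_1 + 1·M_2 = 6(Δ_1 - Δ_0) = -24
  1·M_1 + 4·M_2 + 1·M_3 = 6(Δ_2 - Δ_1) = -60
  1·M_2 + 4·M_3 + 1·M_4 = 6(Δ_3 - Δ_2) = 30
Clamped end conditions give two more equations: 2h_0·M_0 + h_0·M_1 = 6(Δ_0 - g'(1)) = 30 and h_3·M_3 + 2h_3·M_4 = 6(g'(5) - Δ_3) = 24.
Solving the tridiagonal system: M_0 = 513/28, M_1 = -93/14, M_2 = -63/4, M_3 = 135/14, M_4 = 201/28.

18.3214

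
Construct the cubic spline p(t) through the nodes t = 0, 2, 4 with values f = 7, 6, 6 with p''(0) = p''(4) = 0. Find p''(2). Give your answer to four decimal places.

Put m_i = p'' at the i-th knot. Here h = (2, 2) and Δ = (-1/2, 0), so the interior equations h_(i-1)·m_(i-1) + 2(h_(i-1)+h_i)·m_i + h_i·m_(i+1) = 6(Δ_i − Δ_(i-1)) read
  2·m_0 + 8·m_1 + 2·m_2 = 6(Δ_1 - Δ_0) = 3
Natural end conditions: m_0 = m_2 = 0.
Forward elimination and back-substitution give m_0 = 0, m_1 = 3/8, m_2 = 0.

0.3750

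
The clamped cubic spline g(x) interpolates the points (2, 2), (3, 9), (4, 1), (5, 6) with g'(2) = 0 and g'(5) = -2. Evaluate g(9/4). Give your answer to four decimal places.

Let M_i = g''(x_i). Step sizes h_i = 1, 1, 1; slopes of the chords Δ_i = (y_(i+1) - y_i)/h_i = 7, -8, 5.
  1·M_0 + 4·M_1 + 1·M_2 = 6(Δ_1 - Δ_0) = -90
  1·M_1 + 4·M_2 + 1·M_3 = 6(Δ_2 - Δ_1) = 78
Clamped end conditions give two more equations: 2h_0·M_0 + h_0·M_1 = 6(Δ_0 - g'(2)) = 42 and h_2·M_2 + 2h_2·M_3 = 6(g'(5) - Δ_2) = -42.
Forward elimination and back-substitution give M_0 = 128/3, M_1 = -130/3, M_2 = 122/3, M_3 = -124/3.
On [2, 3], g(x) = 2 + 0·(x - 2) + 64/3·(x - 2)² - 43/3·(x - 2)³.
With (x - 2) = 1/4: g(9/4) = 199/64.

3.1094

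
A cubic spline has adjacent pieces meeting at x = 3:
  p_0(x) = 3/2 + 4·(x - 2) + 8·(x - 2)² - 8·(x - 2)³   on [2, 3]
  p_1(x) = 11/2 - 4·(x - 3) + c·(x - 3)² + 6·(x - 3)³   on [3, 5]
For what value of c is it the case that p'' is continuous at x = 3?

p_0''(x) = 16 - 48·(x - 2), so p_0''(3) = -32. On the right, p_1''(3) = 2c, so c = -16.

-16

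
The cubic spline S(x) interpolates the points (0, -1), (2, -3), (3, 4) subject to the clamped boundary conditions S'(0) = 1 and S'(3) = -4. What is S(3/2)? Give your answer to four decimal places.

-4.7500

Write σ_i for S''(x_i). With h_i = 2, 1 and divided differences Δ_i = -1, 7, the continuity of S' gives the tridiagonal system
  2·σ_0 + 6·σ_1 + 1·σ_2 = 6(Δ_1 - Δ_0) = 48
Clamped end conditions give two more equations: 2h_0·σ_0 + h_0·σ_1 = 6(Δ_0 - S'(0)) = -12 and h_1·σ_1 + 2h_1·σ_2 = 6(S'(3) - Δ_1) = -66.
Hence σ_0 = -38/3, σ_1 = 58/3, σ_2 = -128/3.
On [0, 2], S(x) = -1 + 1·x - 19/3·x² + 8/3·x³.
With x = 3/2: S(3/2) = -19/4.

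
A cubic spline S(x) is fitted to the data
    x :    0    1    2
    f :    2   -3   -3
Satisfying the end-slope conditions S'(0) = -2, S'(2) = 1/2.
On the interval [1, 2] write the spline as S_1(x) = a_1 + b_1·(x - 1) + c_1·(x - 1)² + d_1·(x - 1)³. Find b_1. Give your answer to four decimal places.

With m_i denoting the second derivative at x_i, h_i = 1, 1, and Δ_i = (y_(i+1) − y_i)/h_i = -5, 0:
  1·m_0 + 4·m_1 + 1·m_2 = 6(Δ_1 - Δ_0) = 30
Clamped end conditions give two more equations: 2h_0·m_0 + h_0·m_1 = 6(Δ_0 - S'(0)) = -18 and h_1·m_1 + 2h_1·m_2 = 6(S'(2) - Δ_1) = 3.
Solving: m_0 = -61/4, m_1 = 25/2, m_2 = -19/4.
On [1, 2], with S_1(x) = a_1 + b_1·(x - 1) + c_1·(x - 1)² + d_1·(x - 1)³: c_1 = m_1/2 = 25/4, d_1 = (m_2 - m_1)/(6h_1) = -23/8, b_1 = Δ_1 - h_1(2m_1 + m_2)/6 = -27/8.

-3.3750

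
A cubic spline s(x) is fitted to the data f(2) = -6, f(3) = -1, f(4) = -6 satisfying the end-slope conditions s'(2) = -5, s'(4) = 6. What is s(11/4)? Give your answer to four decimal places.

With M_i denoting the second derivative at x_i, h_i = 1, 1, and Δ_i = (y_(i+1) − y_i)/h_i = 5, -5:
  1·M_0 + 4·M_1 + 1·M_2 = 6(Δ_1 - Δ_0) = -60
Clamped end conditions give two more equations: 2h_0·M_0 + h_0·M_1 = 6(Δ_0 - s'(2)) = 60 and h_1·M_1 + 2h_1·M_2 = 6(s'(4) - Δ_1) = 66.
Forward elimination and back-substitution give M_0 = 101/2, M_1 = -41, M_2 = 107/2.
On [2, 3], s(x) = -6 - 5·(x - 2) + 101/4·(x - 2)² - 61/4·(x - 2)³.
With (x - 2) = 3/4: s(11/4) = -507/256.

-1.9805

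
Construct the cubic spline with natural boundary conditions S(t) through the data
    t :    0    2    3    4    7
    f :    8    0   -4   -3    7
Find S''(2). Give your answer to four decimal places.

Let σ_i = S''(x_i). Step sizes h_i = 2, 1, 1, 3; slopes of the chords Δ_i = (y_(i+1) - y_i)/h_i = -4, -4, 1, 10/3.
  2·σ_0 + 6·σ_1 + 1·σ_2 = 6(Δ_1 - Δ_0) = 0
  1·σ_1 + 4·σ_2 + 1·σ_3 = 6(Δ_2 - Δ_1) = 30
  1·σ_2 + 8·σ_3 + 3·σ_4 = 6(Δ_3 - Δ_2) = 14
Natural end conditions: σ_0 = σ_4 = 0.
Hence σ_0 = 0, σ_1 = -113/89, σ_2 = 678/89, σ_3 = 71/89, σ_4 = 0.

-1.2697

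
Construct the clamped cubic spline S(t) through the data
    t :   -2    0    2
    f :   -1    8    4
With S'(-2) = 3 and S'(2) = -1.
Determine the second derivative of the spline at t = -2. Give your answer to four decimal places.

With σ_i denoting the second derivative at x_i, h_i = 2, 2, and Δ_i = (y_(i+1) − y_i)/h_i = 9/2, -2:
  2·σ_0 + 8·σ_1 + 2·σ_2 = 6(Δ_1 - Δ_0) = -39
Clamped end conditions give two more equations: 2h_0·σ_0 + h_0·σ_1 = 6(Δ_0 - S'(-2)) = 9 and h_1·σ_1 + 2h_1·σ_2 = 6(S'(2) - Δ_1) = 6.
Solving: σ_0 = 49/8, σ_1 = -31/4, σ_2 = 43/8.

6.1250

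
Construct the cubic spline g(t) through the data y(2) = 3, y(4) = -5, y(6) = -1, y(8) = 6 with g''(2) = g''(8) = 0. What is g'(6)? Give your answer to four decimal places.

Put m_i = g'' at the i-th knot. Here h = (2, 2, 2) and Δ = (-4, 2, 7/2), so the interior equations h_(i-1)·m_(i-1) + 2(h_(i-1)+h_i)·m_i + h_i·m_(i+1) = 6(Δ_i − Δ_(i-1)) read
  2·m_0 + 8·m_1 + 2·m_2 = 6(Δ_1 - Δ_0) = 36
  2·m_1 + 8·m_2 + 2·m_3 = 6(Δ_2 - Δ_1) = 9
Natural end conditions: m_0 = m_3 = 0.
Solving the tridiagonal system: m_0 = 0, m_1 = 9/2, m_2 = 0, m_3 = 0.
On [6, 8], g'(t) = b_2 + 2c_2·(t - 6) + 3d_2·(t - 6)² with b_2 = Δ_2 - h_2(2m_2 + m_3)/6 = 7/2, c_2 = m_2/2 = 0, d_2 = (m_3 - m_2)/(6h_2) = 0. So g'(6) = 7/2.

3.5000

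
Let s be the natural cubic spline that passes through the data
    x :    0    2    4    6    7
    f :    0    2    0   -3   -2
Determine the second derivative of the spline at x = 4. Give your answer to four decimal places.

-0.7317

Let M_i = s''(x_i). Step sizes h_i = 2, 2, 2, 1; slopes of the chords Δ_i = (y_(i+1) - y_i)/h_i = 1, -1, -3/2, 1.
  2·M_0 + 8·M_1 + 2·M_2 = 6(Δ_1 - Δ_0) = -12
  2·M_1 + 8·M_2 + 2·M_3 = 6(Δ_2 - Δ_1) = -3
  2·M_2 + 6·M_3 + 1·M_4 = 6(Δ_3 - Δ_2) = 15
Natural end conditions: M_0 = M_4 = 0.
Solving the tridiagonal system: M_0 = 0, M_1 = -54/41, M_2 = -30/41, M_3 = 225/82, M_4 = 0.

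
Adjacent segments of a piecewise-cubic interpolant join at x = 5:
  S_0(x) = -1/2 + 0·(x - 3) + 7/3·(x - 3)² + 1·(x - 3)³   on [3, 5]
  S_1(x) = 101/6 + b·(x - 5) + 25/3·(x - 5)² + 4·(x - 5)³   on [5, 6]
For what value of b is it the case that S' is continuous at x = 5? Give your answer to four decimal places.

21.3333

S_0'(x) = 0 + 14/3·(x - 3) + 3·(x - 3)², so S_0'(5) = 64/3. On the right, S_1'(5) = b, so b = 64/3.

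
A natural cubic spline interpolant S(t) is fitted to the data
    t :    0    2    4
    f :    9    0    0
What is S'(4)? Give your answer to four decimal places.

Write M_i for S''(x_i). With h_i = 2, 2 and divided differences Δ_i = -9/2, 0, the continuity of S' gives the tridiagonal system
  2·M_0 + 8·M_1 + 2·M_2 = 6(Δ_1 - Δ_0) = 27
Natural end conditions: M_0 = M_2 = 0.
Hence M_0 = 0, M_1 = 27/8, M_2 = 0.
On [2, 4], S'(t) = b_1 + 2c_1·(t - 2) + 3d_1·(t - 2)² with b_1 = Δ_1 - h_1(2M_1 + M_2)/6 = -9/4, c_1 = M_1/2 = 27/16, d_1 = (M_2 - M_1)/(6h_1) = -9/32. So S'(4) = 9/8.

1.1250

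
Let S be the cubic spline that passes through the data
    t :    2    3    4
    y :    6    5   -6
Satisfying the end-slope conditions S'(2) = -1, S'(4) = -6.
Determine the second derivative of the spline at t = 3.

With M_i denoting the second derivative at x_i, h_i = 1, 1, and Δ_i = (y_(i+1) − y_i)/h_i = -1, -11:
  1·M_0 + 4·M_1 + 1·M_2 = 6(Δ_1 - Δ_0) = -60
Clamped end conditions give two more equations: 2h_0·M_0 + h_0·M_1 = 6(Δ_0 - S'(2)) = 0 and h_1·M_1 + 2h_1·M_2 = 6(S'(4) - Δ_1) = 30.
Hence M_0 = 25/2, M_1 = -25, M_2 = 55/2.

-25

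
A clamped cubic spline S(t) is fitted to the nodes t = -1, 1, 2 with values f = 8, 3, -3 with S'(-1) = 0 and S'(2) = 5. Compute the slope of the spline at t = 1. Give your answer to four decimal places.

Write m_i for S''(x_i). With h_i = 2, 1 and divided differences Δ_i = -5/2, -6, the continuity of S' gives the tridiagonal system
  2·m_0 + 6·m_1 + 1·m_2 = 6(Δ_1 - Δ_0) = -21
Clamped end conditions give two more equations: 2h_0·m_0 + h_0·m_1 = 6(Δ_0 - S'(-1)) = -15 and h_1·m_1 + 2h_1·m_2 = 6(S'(2) - Δ_1) = 66.
Forward elimination and back-substitution give m_0 = 17/12, m_1 = -31/3, m_2 = 229/6.
On [1, 2], S'(t) = b_1 + 2c_1·(t - 1) + 3d_1·(t - 1)² with b_1 = Δ_1 - h_1(2m_1 + m_2)/6 = -107/12, c_1 = m_1/2 = -31/6, d_1 = (m_2 - m_1)/(6h_1) = 97/12. So S'(1) = -107/12.

-8.9167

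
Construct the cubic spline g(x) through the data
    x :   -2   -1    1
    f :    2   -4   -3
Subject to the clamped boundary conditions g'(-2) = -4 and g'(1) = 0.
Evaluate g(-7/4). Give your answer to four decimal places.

Put M_i = g'' at the i-th knot. Here h = (1, 2) and Δ = (-6, 1/2), so the interior equations h_(i-1)·M_(i-1) + 2(h_(i-1)+h_i)·M_i + h_i·M_(i+1) = 6(Δ_i − Δ_(i-1)) read
  1·M_0 + 6·M_1 + 2·M_2 = 6(Δ_1 - Δ_0) = 39
Clamped end conditions give two more equations: 2h_0·M_0 + h_0·M_1 = 6(Δ_0 - g'(-2)) = -12 and h_1·M_1 + 2h_1·M_2 = 6(g'(1) - Δ_1) = -3.
Solving: M_0 = -67/6, M_1 = 31/3, M_2 = -71/12.
On [-2, -1], g(x) = 2 - 4·(x + 2) - 67/12·(x + 2)² + 43/12·(x + 2)³.
With (x + 2) = 1/4: g(-7/4) = 181/256.

0.7070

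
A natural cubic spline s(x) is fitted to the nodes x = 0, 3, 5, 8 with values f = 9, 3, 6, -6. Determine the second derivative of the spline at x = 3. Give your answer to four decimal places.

Write m_i for s''(x_i). With h_i = 3, 2, 3 and divided differences Δ_i = -2, 3/2, -4, the continuity of s' gives the tridiagonal system
  3·m_0 + 10·m_1 + 2·m_2 = 6(Δ_1 - Δ_0) = 21
  2·m_1 + 10·m_2 + 3·m_3 = 6(Δ_2 - Δ_1) = -33
Natural end conditions: m_0 = m_3 = 0.
Forward elimination and back-substitution give m_0 = 0, m_1 = 23/8, m_2 = -31/8, m_3 = 0.

2.8750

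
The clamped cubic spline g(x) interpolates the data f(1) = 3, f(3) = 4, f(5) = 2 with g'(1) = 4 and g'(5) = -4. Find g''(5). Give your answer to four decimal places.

-5.3750

Put M_i = g'' at the i-th knot. Here h = (2, 2) and Δ = (1/2, -1), so the interior equations h_(i-1)·M_(i-1) + 2(h_(i-1)+h_i)·M_i + h_i·M_(i+1) = 6(Δ_i − Δ_(i-1)) read
  2·M_0 + 8·M_1 + 2·M_2 = 6(Δ_1 - Δ_0) = -9
Clamped end conditions give two more equations: 2h_0·M_0 + h_0·M_1 = 6(Δ_0 - g'(1)) = -21 and h_1·M_1 + 2h_1·M_2 = 6(g'(5) - Δ_1) = -18.
Forward elimination and back-substitution give M_0 = -49/8, M_1 = 7/4, M_2 = -43/8.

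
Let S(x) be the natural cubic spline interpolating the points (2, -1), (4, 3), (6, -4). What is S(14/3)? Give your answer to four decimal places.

1.6852

Let M_i = S''(x_i). Step sizes h_i = 2, 2; slopes of the chords Δ_i = (y_(i+1) - y_i)/h_i = 2, -7/2.
  2·M_0 + 8·M_1 + 2·M_2 = 6(Δ_1 - Δ_0) = -33
Natural end conditions: M_0 = M_2 = 0.
Solving: M_0 = 0, M_1 = -33/8, M_2 = 0.
On [4, 6], S(x) = 3 - 3/4·(x - 4) - 33/16·(x - 4)² + 11/32·(x - 4)³.
With (x - 4) = 2/3: S(14/3) = 91/54.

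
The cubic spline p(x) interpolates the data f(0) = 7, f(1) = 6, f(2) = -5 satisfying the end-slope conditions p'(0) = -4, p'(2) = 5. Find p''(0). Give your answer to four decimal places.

28.5000

Put σ_i = p'' at the i-th knot. Here h = (1, 1) and Δ = (-1, -11), so the interior equations h_(i-1)·σ_(i-1) + 2(h_(i-1)+h_i)·σ_i + h_i·σ_(i+1) = 6(Δ_i − Δ_(i-1)) read
  1·σ_0 + 4·σ_1 + 1·σ_2 = 6(Δ_1 - Δ_0) = -60
Clamped end conditions give two more equations: 2h_0·σ_0 + h_0·σ_1 = 6(Δ_0 - p'(0)) = 18 and h_1·σ_1 + 2h_1·σ_2 = 6(p'(2) - Δ_1) = 96.
Forward elimination and back-substitution give σ_0 = 57/2, σ_1 = -39, σ_2 = 135/2.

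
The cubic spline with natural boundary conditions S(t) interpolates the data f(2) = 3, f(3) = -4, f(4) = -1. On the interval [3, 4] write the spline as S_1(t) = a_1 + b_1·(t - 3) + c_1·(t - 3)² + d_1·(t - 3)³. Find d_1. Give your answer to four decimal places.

-2.5000

With M_i denoting the second derivative at x_i, h_i = 1, 1, and Δ_i = (y_(i+1) − y_i)/h_i = -7, 3:
  1·M_0 + 4·M_1 + 1·M_2 = 6(Δ_1 - Δ_0) = 60
Natural end conditions: M_0 = M_2 = 0.
Hence M_0 = 0, M_1 = 15, M_2 = 0.
On [3, 4], with S_1(t) = a_1 + b_1·(t - 3) + c_1·(t - 3)² + d_1·(t - 3)³: c_1 = M_1/2 = 15/2, d_1 = (M_2 - M_1)/(6h_1) = -5/2, b_1 = Δ_1 - h_1(2M_1 + M_2)/6 = -2.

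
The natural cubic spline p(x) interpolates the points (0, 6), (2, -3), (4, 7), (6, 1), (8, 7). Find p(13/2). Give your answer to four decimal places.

Let M_i = p''(x_i). Step sizes h_i = 2, 2, 2, 2; slopes of the chords Δ_i = (y_(i+1) - y_i)/h_i = -9/2, 5, -3, 3.
  2·M_0 + 8·M_1 + 2·M_2 = 6(Δ_1 - Δ_0) = 57
  2·M_1 + 8·M_2 + 2·M_3 = 6(Δ_2 - Δ_1) = -48
  2·M_2 + 8·M_3 + 2·M_4 = 6(Δ_3 - Δ_2) = 36
Natural end conditions: M_0 = M_4 = 0.
Solving the tridiagonal system: M_0 = 0, M_1 = 1083/112, M_2 = -285/28, M_3 = 789/112, M_4 = 0.
On [6, 8], p(x) = 1 - 95/56·(x - 6) + 789/224·(x - 6)² - 263/448·(x - 6)³.
With (x - 6) = 1/2: p(13/2) = 491/512.

0.9590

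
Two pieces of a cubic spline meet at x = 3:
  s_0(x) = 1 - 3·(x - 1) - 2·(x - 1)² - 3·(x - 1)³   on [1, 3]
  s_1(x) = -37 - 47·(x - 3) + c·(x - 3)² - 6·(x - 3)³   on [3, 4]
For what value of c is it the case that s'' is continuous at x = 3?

s_0''(x) = -4 - 18·(x - 1), so s_0''(3) = -40. On the right, s_1''(3) = 2c, so c = -20.

-20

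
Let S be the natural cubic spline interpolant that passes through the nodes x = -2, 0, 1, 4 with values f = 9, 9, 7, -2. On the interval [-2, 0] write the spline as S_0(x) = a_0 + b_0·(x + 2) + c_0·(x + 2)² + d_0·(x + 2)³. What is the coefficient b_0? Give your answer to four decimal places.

0.6383

Write σ_i for S''(x_i). With h_i = 2, 1, 3 and divided differences Δ_i = 0, -2, -3, the continuity of S' gives the tridiagonal system
  2·σ_0 + 6·σ_1 + 1·σ_2 = 6(Δ_1 - Δ_0) = -12
  1·σ_1 + 8·σ_2 + 3·σ_3 = 6(Δ_2 - Δ_1) = -6
Natural end conditions: σ_0 = σ_3 = 0.
Forward elimination and back-substitution give σ_0 = 0, σ_1 = -90/47, σ_2 = -24/47, σ_3 = 0.
On [-2, 0], with S_0(x) = a_0 + b_0·(x + 2) + c_0·(x + 2)² + d_0·(x + 2)³: c_0 = σ_0/2 = 0, d_0 = (σ_1 - σ_0)/(6h_0) = -15/94, b_0 = Δ_0 - h_0(2σ_0 + σ_1)/6 = 30/47.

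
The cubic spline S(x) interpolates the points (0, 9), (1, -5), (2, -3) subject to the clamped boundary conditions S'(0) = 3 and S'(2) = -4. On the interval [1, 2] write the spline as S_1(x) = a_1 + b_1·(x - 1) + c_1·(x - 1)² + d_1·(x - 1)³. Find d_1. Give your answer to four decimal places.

-16.7500

Write σ_i for S''(x_i). With h_i = 1, 1 and divided differences Δ_i = -14, 2, the continuity of S' gives the tridiagonal system
  1·σ_0 + 4·σ_1 + 1·σ_2 = 6(Δ_1 - Δ_0) = 96
Clamped end conditions give two more equations: 2h_0·σ_0 + h_0·σ_1 = 6(Δ_0 - S'(0)) = -102 and h_1·σ_1 + 2h_1·σ_2 = 6(S'(2) - Δ_1) = -36.
Hence σ_0 = -157/2, σ_1 = 55, σ_2 = -91/2.
On [1, 2], with S_1(x) = a_1 + b_1·(x - 1) + c_1·(x - 1)² + d_1·(x - 1)³: c_1 = σ_1/2 = 55/2, d_1 = (σ_2 - σ_1)/(6h_1) = -67/4, b_1 = Δ_1 - h_1(2σ_1 + σ_2)/6 = -35/4.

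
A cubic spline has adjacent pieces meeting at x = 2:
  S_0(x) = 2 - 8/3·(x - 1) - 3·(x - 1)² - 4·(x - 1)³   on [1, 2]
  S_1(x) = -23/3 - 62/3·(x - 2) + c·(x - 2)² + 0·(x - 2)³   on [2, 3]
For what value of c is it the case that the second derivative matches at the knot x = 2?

S_0''(x) = -6 - 24·(x - 1), so S_0''(2) = -30. On the right, S_1''(2) = 2c, so c = -15.

-15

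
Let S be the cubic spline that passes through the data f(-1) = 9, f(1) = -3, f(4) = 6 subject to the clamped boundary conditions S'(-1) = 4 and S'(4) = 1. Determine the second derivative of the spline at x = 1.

12

Let m_i = S''(x_i). Step sizes h_i = 2, 3; slopes of the chords Δ_i = (y_(i+1) - y_i)/h_i = -6, 3.
  2·m_0 + 10·m_1 + 3·m_2 = 6(Δ_1 - Δ_0) = 54
Clamped end conditions give two more equations: 2h_0·m_0 + h_0·m_1 = 6(Δ_0 - S'(-1)) = -60 and h_1·m_1 + 2h_1·m_2 = 6(S'(4) - Δ_1) = -12.
Hence m_0 = -21, m_1 = 12, m_2 = -8.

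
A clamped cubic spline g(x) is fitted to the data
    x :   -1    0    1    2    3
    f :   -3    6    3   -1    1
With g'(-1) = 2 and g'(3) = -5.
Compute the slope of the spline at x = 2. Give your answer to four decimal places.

1.5179

Let σ_i = g''(x_i). Step sizes h_i = 1, 1, 1, 1; slopes of the chords Δ_i = (y_(i+1) - y_i)/h_i = 9, -3, -4, 2.
  1·σ_0 + 4·σ_1 + 1·σ_2 = 6(Δ_1 - Δ_0) = -72
  1·σ_1 + 4·σ_2 + 1·σ_3 = 6(Δ_2 - Δ_1) = -6
  1·σ_2 + 4·σ_3 + 1·σ_4 = 6(Δ_3 - Δ_2) = 36
Clamped end conditions give two more equations: 2h_0·σ_0 + h_0·σ_1 = 6(Δ_0 - g'(-1)) = 42 and h_3·σ_3 + 2h_3·σ_4 = 6(g'(3) - Δ_3) = -42.
Forward elimination and back-substitution give σ_0 = 965/28, σ_1 = -377/14, σ_2 = 5/4, σ_3 = 223/14, σ_4 = -811/28.
On [2, 3], g'(x) = b_3 + 2c_3·(x - 2) + 3d_3·(x - 2)² with b_3 = Δ_3 - h_3(2σ_3 + σ_4)/6 = 85/56, c_3 = σ_3/2 = 223/28, d_3 = (σ_4 - σ_3)/(6h_3) = -419/56. So g'(2) = 85/56.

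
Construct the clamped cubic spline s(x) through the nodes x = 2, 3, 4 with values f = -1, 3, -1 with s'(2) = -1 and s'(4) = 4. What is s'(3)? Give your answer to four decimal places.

Write m_i for s''(x_i). With h_i = 1, 1 and divided differences Δ_i = 4, -4, the continuity of s' gives the tridiagonal system
  1·m_0 + 4·m_1 + 1·m_2 = 6(Δ_1 - Δ_0) = -48
Clamped end conditions give two more equations: 2h_0·m_0 + h_0·m_1 = 6(Δ_0 - s'(2)) = 30 and h_1·m_1 + 2h_1·m_2 = 6(s'(4) - Δ_1) = 48.
Forward elimination and back-substitution give m_0 = 59/2, m_1 = -29, m_2 = 77/2.
On [3, 4], s'(x) = b_1 + 2c_1·(x - 3) + 3d_1·(x - 3)² with b_1 = Δ_1 - h_1(2m_1 + m_2)/6 = -3/4, c_1 = m_1/2 = -29/2, d_1 = (m_2 - m_1)/(6h_1) = 45/4. So s'(3) = -3/4.

-0.7500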